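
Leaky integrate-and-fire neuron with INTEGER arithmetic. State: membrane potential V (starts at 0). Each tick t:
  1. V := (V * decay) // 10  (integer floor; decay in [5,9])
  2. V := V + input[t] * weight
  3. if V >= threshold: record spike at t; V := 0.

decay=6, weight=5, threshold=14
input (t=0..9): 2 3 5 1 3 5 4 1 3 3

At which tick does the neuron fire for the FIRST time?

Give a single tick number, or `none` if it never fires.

t=0: input=2 -> V=10
t=1: input=3 -> V=0 FIRE
t=2: input=5 -> V=0 FIRE
t=3: input=1 -> V=5
t=4: input=3 -> V=0 FIRE
t=5: input=5 -> V=0 FIRE
t=6: input=4 -> V=0 FIRE
t=7: input=1 -> V=5
t=8: input=3 -> V=0 FIRE
t=9: input=3 -> V=0 FIRE

Answer: 1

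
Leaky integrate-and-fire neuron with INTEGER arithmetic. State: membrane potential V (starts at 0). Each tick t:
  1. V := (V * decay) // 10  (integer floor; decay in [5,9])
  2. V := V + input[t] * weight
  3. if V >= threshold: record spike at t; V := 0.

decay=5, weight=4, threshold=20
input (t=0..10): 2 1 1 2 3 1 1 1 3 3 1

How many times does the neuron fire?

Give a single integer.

t=0: input=2 -> V=8
t=1: input=1 -> V=8
t=2: input=1 -> V=8
t=3: input=2 -> V=12
t=4: input=3 -> V=18
t=5: input=1 -> V=13
t=6: input=1 -> V=10
t=7: input=1 -> V=9
t=8: input=3 -> V=16
t=9: input=3 -> V=0 FIRE
t=10: input=1 -> V=4

Answer: 1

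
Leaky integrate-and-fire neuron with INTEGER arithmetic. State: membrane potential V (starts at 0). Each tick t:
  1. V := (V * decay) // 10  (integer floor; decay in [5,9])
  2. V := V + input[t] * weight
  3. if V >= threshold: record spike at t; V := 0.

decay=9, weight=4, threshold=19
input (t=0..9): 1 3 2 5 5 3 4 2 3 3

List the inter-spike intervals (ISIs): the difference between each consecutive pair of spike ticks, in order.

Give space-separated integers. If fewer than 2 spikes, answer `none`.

Answer: 1 1 2 2

Derivation:
t=0: input=1 -> V=4
t=1: input=3 -> V=15
t=2: input=2 -> V=0 FIRE
t=3: input=5 -> V=0 FIRE
t=4: input=5 -> V=0 FIRE
t=5: input=3 -> V=12
t=6: input=4 -> V=0 FIRE
t=7: input=2 -> V=8
t=8: input=3 -> V=0 FIRE
t=9: input=3 -> V=12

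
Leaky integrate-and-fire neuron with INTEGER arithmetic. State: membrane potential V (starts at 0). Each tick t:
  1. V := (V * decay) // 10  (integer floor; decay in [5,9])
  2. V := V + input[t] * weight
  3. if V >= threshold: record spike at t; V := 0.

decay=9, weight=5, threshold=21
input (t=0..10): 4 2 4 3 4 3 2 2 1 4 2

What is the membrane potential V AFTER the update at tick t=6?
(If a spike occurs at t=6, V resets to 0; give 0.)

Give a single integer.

Answer: 10

Derivation:
t=0: input=4 -> V=20
t=1: input=2 -> V=0 FIRE
t=2: input=4 -> V=20
t=3: input=3 -> V=0 FIRE
t=4: input=4 -> V=20
t=5: input=3 -> V=0 FIRE
t=6: input=2 -> V=10
t=7: input=2 -> V=19
t=8: input=1 -> V=0 FIRE
t=9: input=4 -> V=20
t=10: input=2 -> V=0 FIRE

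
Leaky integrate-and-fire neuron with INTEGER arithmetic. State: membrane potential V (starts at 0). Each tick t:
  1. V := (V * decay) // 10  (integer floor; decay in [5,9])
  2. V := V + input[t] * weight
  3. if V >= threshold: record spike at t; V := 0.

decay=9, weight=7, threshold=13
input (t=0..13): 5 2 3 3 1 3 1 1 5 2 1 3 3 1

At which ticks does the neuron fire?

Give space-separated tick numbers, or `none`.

Answer: 0 1 2 3 5 7 8 9 11 12

Derivation:
t=0: input=5 -> V=0 FIRE
t=1: input=2 -> V=0 FIRE
t=2: input=3 -> V=0 FIRE
t=3: input=3 -> V=0 FIRE
t=4: input=1 -> V=7
t=5: input=3 -> V=0 FIRE
t=6: input=1 -> V=7
t=7: input=1 -> V=0 FIRE
t=8: input=5 -> V=0 FIRE
t=9: input=2 -> V=0 FIRE
t=10: input=1 -> V=7
t=11: input=3 -> V=0 FIRE
t=12: input=3 -> V=0 FIRE
t=13: input=1 -> V=7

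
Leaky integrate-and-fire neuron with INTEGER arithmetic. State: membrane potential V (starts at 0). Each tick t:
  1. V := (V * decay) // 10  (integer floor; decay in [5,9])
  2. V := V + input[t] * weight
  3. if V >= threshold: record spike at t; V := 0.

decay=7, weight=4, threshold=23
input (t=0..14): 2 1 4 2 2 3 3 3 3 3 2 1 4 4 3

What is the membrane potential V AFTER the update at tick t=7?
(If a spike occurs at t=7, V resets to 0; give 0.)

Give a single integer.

Answer: 12

Derivation:
t=0: input=2 -> V=8
t=1: input=1 -> V=9
t=2: input=4 -> V=22
t=3: input=2 -> V=0 FIRE
t=4: input=2 -> V=8
t=5: input=3 -> V=17
t=6: input=3 -> V=0 FIRE
t=7: input=3 -> V=12
t=8: input=3 -> V=20
t=9: input=3 -> V=0 FIRE
t=10: input=2 -> V=8
t=11: input=1 -> V=9
t=12: input=4 -> V=22
t=13: input=4 -> V=0 FIRE
t=14: input=3 -> V=12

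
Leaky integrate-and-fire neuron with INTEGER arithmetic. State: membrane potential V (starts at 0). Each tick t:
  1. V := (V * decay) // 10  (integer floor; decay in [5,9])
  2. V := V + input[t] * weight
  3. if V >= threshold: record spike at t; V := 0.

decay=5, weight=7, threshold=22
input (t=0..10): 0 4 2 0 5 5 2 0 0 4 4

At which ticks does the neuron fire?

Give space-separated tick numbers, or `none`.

t=0: input=0 -> V=0
t=1: input=4 -> V=0 FIRE
t=2: input=2 -> V=14
t=3: input=0 -> V=7
t=4: input=5 -> V=0 FIRE
t=5: input=5 -> V=0 FIRE
t=6: input=2 -> V=14
t=7: input=0 -> V=7
t=8: input=0 -> V=3
t=9: input=4 -> V=0 FIRE
t=10: input=4 -> V=0 FIRE

Answer: 1 4 5 9 10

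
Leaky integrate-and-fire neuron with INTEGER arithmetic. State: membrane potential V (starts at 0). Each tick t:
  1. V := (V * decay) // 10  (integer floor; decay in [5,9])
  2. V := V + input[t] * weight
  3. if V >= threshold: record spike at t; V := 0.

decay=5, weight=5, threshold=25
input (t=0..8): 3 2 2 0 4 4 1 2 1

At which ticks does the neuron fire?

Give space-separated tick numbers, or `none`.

Answer: 5

Derivation:
t=0: input=3 -> V=15
t=1: input=2 -> V=17
t=2: input=2 -> V=18
t=3: input=0 -> V=9
t=4: input=4 -> V=24
t=5: input=4 -> V=0 FIRE
t=6: input=1 -> V=5
t=7: input=2 -> V=12
t=8: input=1 -> V=11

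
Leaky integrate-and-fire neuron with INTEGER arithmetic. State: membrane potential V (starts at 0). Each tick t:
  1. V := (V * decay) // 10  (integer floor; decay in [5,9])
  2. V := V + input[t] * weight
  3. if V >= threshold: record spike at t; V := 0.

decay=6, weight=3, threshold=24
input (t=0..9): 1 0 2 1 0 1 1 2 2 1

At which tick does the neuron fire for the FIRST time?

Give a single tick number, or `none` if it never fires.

Answer: none

Derivation:
t=0: input=1 -> V=3
t=1: input=0 -> V=1
t=2: input=2 -> V=6
t=3: input=1 -> V=6
t=4: input=0 -> V=3
t=5: input=1 -> V=4
t=6: input=1 -> V=5
t=7: input=2 -> V=9
t=8: input=2 -> V=11
t=9: input=1 -> V=9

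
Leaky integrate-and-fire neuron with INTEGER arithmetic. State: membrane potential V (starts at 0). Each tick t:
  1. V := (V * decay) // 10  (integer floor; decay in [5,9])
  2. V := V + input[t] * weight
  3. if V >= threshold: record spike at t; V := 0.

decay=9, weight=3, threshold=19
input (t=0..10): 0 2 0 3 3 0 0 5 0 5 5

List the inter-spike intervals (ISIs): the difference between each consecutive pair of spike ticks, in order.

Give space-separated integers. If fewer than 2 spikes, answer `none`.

Answer: 5

Derivation:
t=0: input=0 -> V=0
t=1: input=2 -> V=6
t=2: input=0 -> V=5
t=3: input=3 -> V=13
t=4: input=3 -> V=0 FIRE
t=5: input=0 -> V=0
t=6: input=0 -> V=0
t=7: input=5 -> V=15
t=8: input=0 -> V=13
t=9: input=5 -> V=0 FIRE
t=10: input=5 -> V=15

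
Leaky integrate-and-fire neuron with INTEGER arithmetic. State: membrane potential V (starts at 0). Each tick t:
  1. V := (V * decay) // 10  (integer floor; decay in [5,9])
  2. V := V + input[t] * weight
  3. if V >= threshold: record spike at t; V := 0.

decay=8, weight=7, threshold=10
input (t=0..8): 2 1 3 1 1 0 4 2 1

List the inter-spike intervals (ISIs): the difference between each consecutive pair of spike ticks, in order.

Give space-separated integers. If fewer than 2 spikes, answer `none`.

t=0: input=2 -> V=0 FIRE
t=1: input=1 -> V=7
t=2: input=3 -> V=0 FIRE
t=3: input=1 -> V=7
t=4: input=1 -> V=0 FIRE
t=5: input=0 -> V=0
t=6: input=4 -> V=0 FIRE
t=7: input=2 -> V=0 FIRE
t=8: input=1 -> V=7

Answer: 2 2 2 1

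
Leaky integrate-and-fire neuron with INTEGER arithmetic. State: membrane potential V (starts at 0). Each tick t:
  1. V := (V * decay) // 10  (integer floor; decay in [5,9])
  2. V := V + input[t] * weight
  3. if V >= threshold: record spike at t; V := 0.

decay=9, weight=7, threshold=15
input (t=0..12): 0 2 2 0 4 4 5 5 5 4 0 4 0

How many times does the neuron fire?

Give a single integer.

t=0: input=0 -> V=0
t=1: input=2 -> V=14
t=2: input=2 -> V=0 FIRE
t=3: input=0 -> V=0
t=4: input=4 -> V=0 FIRE
t=5: input=4 -> V=0 FIRE
t=6: input=5 -> V=0 FIRE
t=7: input=5 -> V=0 FIRE
t=8: input=5 -> V=0 FIRE
t=9: input=4 -> V=0 FIRE
t=10: input=0 -> V=0
t=11: input=4 -> V=0 FIRE
t=12: input=0 -> V=0

Answer: 8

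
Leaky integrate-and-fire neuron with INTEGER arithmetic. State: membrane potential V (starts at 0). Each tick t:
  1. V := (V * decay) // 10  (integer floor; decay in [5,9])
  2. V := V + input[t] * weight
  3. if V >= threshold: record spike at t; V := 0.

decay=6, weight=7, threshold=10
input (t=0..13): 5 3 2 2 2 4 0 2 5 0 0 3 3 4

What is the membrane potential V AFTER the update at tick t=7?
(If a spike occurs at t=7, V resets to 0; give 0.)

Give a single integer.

Answer: 0

Derivation:
t=0: input=5 -> V=0 FIRE
t=1: input=3 -> V=0 FIRE
t=2: input=2 -> V=0 FIRE
t=3: input=2 -> V=0 FIRE
t=4: input=2 -> V=0 FIRE
t=5: input=4 -> V=0 FIRE
t=6: input=0 -> V=0
t=7: input=2 -> V=0 FIRE
t=8: input=5 -> V=0 FIRE
t=9: input=0 -> V=0
t=10: input=0 -> V=0
t=11: input=3 -> V=0 FIRE
t=12: input=3 -> V=0 FIRE
t=13: input=4 -> V=0 FIRE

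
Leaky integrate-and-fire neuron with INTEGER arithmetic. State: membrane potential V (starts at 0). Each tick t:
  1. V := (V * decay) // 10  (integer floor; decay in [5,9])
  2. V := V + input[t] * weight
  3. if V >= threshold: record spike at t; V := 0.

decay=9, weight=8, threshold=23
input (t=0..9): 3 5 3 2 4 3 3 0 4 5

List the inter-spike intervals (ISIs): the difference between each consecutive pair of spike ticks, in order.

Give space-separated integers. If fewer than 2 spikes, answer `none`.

Answer: 1 1 2 1 1 2 1

Derivation:
t=0: input=3 -> V=0 FIRE
t=1: input=5 -> V=0 FIRE
t=2: input=3 -> V=0 FIRE
t=3: input=2 -> V=16
t=4: input=4 -> V=0 FIRE
t=5: input=3 -> V=0 FIRE
t=6: input=3 -> V=0 FIRE
t=7: input=0 -> V=0
t=8: input=4 -> V=0 FIRE
t=9: input=5 -> V=0 FIRE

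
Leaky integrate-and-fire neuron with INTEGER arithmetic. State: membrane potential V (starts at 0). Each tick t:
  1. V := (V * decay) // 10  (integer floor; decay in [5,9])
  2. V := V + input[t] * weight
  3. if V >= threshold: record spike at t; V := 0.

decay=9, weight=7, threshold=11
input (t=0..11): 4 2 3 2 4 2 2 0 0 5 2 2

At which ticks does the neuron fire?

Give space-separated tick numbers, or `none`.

Answer: 0 1 2 3 4 5 6 9 10 11

Derivation:
t=0: input=4 -> V=0 FIRE
t=1: input=2 -> V=0 FIRE
t=2: input=3 -> V=0 FIRE
t=3: input=2 -> V=0 FIRE
t=4: input=4 -> V=0 FIRE
t=5: input=2 -> V=0 FIRE
t=6: input=2 -> V=0 FIRE
t=7: input=0 -> V=0
t=8: input=0 -> V=0
t=9: input=5 -> V=0 FIRE
t=10: input=2 -> V=0 FIRE
t=11: input=2 -> V=0 FIRE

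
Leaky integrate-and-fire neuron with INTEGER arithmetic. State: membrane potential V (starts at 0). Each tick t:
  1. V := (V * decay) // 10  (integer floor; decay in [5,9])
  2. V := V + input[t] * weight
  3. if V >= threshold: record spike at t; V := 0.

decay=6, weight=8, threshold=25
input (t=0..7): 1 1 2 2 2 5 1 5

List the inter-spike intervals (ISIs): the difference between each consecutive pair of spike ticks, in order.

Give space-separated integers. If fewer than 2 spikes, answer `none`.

Answer: 2 2

Derivation:
t=0: input=1 -> V=8
t=1: input=1 -> V=12
t=2: input=2 -> V=23
t=3: input=2 -> V=0 FIRE
t=4: input=2 -> V=16
t=5: input=5 -> V=0 FIRE
t=6: input=1 -> V=8
t=7: input=5 -> V=0 FIRE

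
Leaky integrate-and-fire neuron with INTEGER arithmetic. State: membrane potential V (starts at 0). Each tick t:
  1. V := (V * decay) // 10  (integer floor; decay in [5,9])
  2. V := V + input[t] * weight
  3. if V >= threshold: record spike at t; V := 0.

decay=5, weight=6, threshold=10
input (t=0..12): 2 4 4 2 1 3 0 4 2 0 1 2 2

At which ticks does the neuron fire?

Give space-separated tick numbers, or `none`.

Answer: 0 1 2 3 5 7 8 11 12

Derivation:
t=0: input=2 -> V=0 FIRE
t=1: input=4 -> V=0 FIRE
t=2: input=4 -> V=0 FIRE
t=3: input=2 -> V=0 FIRE
t=4: input=1 -> V=6
t=5: input=3 -> V=0 FIRE
t=6: input=0 -> V=0
t=7: input=4 -> V=0 FIRE
t=8: input=2 -> V=0 FIRE
t=9: input=0 -> V=0
t=10: input=1 -> V=6
t=11: input=2 -> V=0 FIRE
t=12: input=2 -> V=0 FIRE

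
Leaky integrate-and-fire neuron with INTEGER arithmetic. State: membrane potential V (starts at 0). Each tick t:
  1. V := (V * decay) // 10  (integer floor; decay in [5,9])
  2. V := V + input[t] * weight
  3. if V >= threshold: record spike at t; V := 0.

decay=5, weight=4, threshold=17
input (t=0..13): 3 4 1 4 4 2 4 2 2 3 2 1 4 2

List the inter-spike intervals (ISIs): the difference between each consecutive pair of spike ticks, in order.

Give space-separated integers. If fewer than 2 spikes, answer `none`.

t=0: input=3 -> V=12
t=1: input=4 -> V=0 FIRE
t=2: input=1 -> V=4
t=3: input=4 -> V=0 FIRE
t=4: input=4 -> V=16
t=5: input=2 -> V=16
t=6: input=4 -> V=0 FIRE
t=7: input=2 -> V=8
t=8: input=2 -> V=12
t=9: input=3 -> V=0 FIRE
t=10: input=2 -> V=8
t=11: input=1 -> V=8
t=12: input=4 -> V=0 FIRE
t=13: input=2 -> V=8

Answer: 2 3 3 3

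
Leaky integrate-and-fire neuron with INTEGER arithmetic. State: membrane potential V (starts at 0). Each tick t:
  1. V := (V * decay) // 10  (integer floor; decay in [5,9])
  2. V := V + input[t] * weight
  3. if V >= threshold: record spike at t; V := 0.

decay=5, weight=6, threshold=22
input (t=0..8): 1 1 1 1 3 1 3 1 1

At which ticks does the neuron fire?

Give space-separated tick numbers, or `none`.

Answer: 4

Derivation:
t=0: input=1 -> V=6
t=1: input=1 -> V=9
t=2: input=1 -> V=10
t=3: input=1 -> V=11
t=4: input=3 -> V=0 FIRE
t=5: input=1 -> V=6
t=6: input=3 -> V=21
t=7: input=1 -> V=16
t=8: input=1 -> V=14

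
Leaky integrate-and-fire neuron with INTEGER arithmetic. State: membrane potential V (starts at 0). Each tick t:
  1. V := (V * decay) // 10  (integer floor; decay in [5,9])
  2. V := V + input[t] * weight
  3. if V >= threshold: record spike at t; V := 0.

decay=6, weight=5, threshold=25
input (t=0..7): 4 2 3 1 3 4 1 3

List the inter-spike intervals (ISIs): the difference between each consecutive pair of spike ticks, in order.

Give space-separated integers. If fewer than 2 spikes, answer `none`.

t=0: input=4 -> V=20
t=1: input=2 -> V=22
t=2: input=3 -> V=0 FIRE
t=3: input=1 -> V=5
t=4: input=3 -> V=18
t=5: input=4 -> V=0 FIRE
t=6: input=1 -> V=5
t=7: input=3 -> V=18

Answer: 3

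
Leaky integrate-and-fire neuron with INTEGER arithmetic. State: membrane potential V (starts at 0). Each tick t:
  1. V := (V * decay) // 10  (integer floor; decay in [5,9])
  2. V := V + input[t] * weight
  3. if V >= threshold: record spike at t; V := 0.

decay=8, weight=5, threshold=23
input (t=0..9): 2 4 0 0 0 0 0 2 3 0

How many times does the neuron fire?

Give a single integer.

Answer: 2

Derivation:
t=0: input=2 -> V=10
t=1: input=4 -> V=0 FIRE
t=2: input=0 -> V=0
t=3: input=0 -> V=0
t=4: input=0 -> V=0
t=5: input=0 -> V=0
t=6: input=0 -> V=0
t=7: input=2 -> V=10
t=8: input=3 -> V=0 FIRE
t=9: input=0 -> V=0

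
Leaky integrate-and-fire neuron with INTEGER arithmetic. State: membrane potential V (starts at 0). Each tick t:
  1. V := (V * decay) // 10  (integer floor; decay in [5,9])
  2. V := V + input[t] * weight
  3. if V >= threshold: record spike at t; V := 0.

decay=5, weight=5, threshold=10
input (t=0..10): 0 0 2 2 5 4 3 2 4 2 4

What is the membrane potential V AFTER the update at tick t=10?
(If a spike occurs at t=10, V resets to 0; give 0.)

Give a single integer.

t=0: input=0 -> V=0
t=1: input=0 -> V=0
t=2: input=2 -> V=0 FIRE
t=3: input=2 -> V=0 FIRE
t=4: input=5 -> V=0 FIRE
t=5: input=4 -> V=0 FIRE
t=6: input=3 -> V=0 FIRE
t=7: input=2 -> V=0 FIRE
t=8: input=4 -> V=0 FIRE
t=9: input=2 -> V=0 FIRE
t=10: input=4 -> V=0 FIRE

Answer: 0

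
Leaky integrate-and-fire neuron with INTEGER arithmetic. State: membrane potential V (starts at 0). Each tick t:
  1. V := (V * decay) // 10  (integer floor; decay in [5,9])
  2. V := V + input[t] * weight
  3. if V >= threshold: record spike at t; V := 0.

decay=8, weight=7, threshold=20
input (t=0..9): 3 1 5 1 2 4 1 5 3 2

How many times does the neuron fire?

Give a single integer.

t=0: input=3 -> V=0 FIRE
t=1: input=1 -> V=7
t=2: input=5 -> V=0 FIRE
t=3: input=1 -> V=7
t=4: input=2 -> V=19
t=5: input=4 -> V=0 FIRE
t=6: input=1 -> V=7
t=7: input=5 -> V=0 FIRE
t=8: input=3 -> V=0 FIRE
t=9: input=2 -> V=14

Answer: 5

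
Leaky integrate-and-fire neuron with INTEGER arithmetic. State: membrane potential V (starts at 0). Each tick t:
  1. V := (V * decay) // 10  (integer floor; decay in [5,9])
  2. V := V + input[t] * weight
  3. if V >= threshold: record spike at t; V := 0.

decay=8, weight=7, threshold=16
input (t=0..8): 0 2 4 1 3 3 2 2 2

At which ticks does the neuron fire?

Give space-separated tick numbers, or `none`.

t=0: input=0 -> V=0
t=1: input=2 -> V=14
t=2: input=4 -> V=0 FIRE
t=3: input=1 -> V=7
t=4: input=3 -> V=0 FIRE
t=5: input=3 -> V=0 FIRE
t=6: input=2 -> V=14
t=7: input=2 -> V=0 FIRE
t=8: input=2 -> V=14

Answer: 2 4 5 7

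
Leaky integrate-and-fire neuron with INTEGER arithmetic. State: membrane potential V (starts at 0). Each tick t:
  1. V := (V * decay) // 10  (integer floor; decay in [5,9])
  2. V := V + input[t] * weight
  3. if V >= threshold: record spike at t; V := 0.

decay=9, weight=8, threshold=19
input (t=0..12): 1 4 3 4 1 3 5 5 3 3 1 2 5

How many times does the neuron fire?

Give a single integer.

t=0: input=1 -> V=8
t=1: input=4 -> V=0 FIRE
t=2: input=3 -> V=0 FIRE
t=3: input=4 -> V=0 FIRE
t=4: input=1 -> V=8
t=5: input=3 -> V=0 FIRE
t=6: input=5 -> V=0 FIRE
t=7: input=5 -> V=0 FIRE
t=8: input=3 -> V=0 FIRE
t=9: input=3 -> V=0 FIRE
t=10: input=1 -> V=8
t=11: input=2 -> V=0 FIRE
t=12: input=5 -> V=0 FIRE

Answer: 10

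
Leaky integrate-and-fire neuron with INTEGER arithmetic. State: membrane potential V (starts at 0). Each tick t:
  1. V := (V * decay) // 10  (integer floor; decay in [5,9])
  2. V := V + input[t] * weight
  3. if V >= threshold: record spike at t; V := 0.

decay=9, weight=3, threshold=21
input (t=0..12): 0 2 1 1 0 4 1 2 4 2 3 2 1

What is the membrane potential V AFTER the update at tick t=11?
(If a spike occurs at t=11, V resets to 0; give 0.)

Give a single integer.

t=0: input=0 -> V=0
t=1: input=2 -> V=6
t=2: input=1 -> V=8
t=3: input=1 -> V=10
t=4: input=0 -> V=9
t=5: input=4 -> V=20
t=6: input=1 -> V=0 FIRE
t=7: input=2 -> V=6
t=8: input=4 -> V=17
t=9: input=2 -> V=0 FIRE
t=10: input=3 -> V=9
t=11: input=2 -> V=14
t=12: input=1 -> V=15

Answer: 14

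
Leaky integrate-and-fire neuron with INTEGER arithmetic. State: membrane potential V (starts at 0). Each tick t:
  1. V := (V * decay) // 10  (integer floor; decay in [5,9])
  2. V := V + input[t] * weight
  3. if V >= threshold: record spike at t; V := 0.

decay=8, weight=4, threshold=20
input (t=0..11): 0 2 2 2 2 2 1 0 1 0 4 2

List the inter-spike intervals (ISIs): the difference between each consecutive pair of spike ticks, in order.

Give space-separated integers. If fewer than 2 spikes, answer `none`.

t=0: input=0 -> V=0
t=1: input=2 -> V=8
t=2: input=2 -> V=14
t=3: input=2 -> V=19
t=4: input=2 -> V=0 FIRE
t=5: input=2 -> V=8
t=6: input=1 -> V=10
t=7: input=0 -> V=8
t=8: input=1 -> V=10
t=9: input=0 -> V=8
t=10: input=4 -> V=0 FIRE
t=11: input=2 -> V=8

Answer: 6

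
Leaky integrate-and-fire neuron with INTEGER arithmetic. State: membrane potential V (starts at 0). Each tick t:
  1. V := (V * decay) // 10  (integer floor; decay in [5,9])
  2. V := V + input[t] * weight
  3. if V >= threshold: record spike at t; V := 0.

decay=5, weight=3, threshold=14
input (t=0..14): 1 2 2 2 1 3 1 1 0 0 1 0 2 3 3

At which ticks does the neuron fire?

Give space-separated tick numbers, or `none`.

t=0: input=1 -> V=3
t=1: input=2 -> V=7
t=2: input=2 -> V=9
t=3: input=2 -> V=10
t=4: input=1 -> V=8
t=5: input=3 -> V=13
t=6: input=1 -> V=9
t=7: input=1 -> V=7
t=8: input=0 -> V=3
t=9: input=0 -> V=1
t=10: input=1 -> V=3
t=11: input=0 -> V=1
t=12: input=2 -> V=6
t=13: input=3 -> V=12
t=14: input=3 -> V=0 FIRE

Answer: 14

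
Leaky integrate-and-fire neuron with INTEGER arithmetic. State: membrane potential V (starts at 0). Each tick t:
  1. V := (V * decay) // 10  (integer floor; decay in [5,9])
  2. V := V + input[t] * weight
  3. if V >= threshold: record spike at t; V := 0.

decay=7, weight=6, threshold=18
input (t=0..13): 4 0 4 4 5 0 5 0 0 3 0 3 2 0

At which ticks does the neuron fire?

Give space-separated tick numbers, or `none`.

t=0: input=4 -> V=0 FIRE
t=1: input=0 -> V=0
t=2: input=4 -> V=0 FIRE
t=3: input=4 -> V=0 FIRE
t=4: input=5 -> V=0 FIRE
t=5: input=0 -> V=0
t=6: input=5 -> V=0 FIRE
t=7: input=0 -> V=0
t=8: input=0 -> V=0
t=9: input=3 -> V=0 FIRE
t=10: input=0 -> V=0
t=11: input=3 -> V=0 FIRE
t=12: input=2 -> V=12
t=13: input=0 -> V=8

Answer: 0 2 3 4 6 9 11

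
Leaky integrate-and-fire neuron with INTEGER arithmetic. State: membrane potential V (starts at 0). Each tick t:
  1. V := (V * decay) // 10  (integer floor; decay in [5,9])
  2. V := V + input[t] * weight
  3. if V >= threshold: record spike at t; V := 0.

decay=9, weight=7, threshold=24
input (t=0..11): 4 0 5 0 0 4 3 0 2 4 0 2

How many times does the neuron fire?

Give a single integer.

Answer: 5

Derivation:
t=0: input=4 -> V=0 FIRE
t=1: input=0 -> V=0
t=2: input=5 -> V=0 FIRE
t=3: input=0 -> V=0
t=4: input=0 -> V=0
t=5: input=4 -> V=0 FIRE
t=6: input=3 -> V=21
t=7: input=0 -> V=18
t=8: input=2 -> V=0 FIRE
t=9: input=4 -> V=0 FIRE
t=10: input=0 -> V=0
t=11: input=2 -> V=14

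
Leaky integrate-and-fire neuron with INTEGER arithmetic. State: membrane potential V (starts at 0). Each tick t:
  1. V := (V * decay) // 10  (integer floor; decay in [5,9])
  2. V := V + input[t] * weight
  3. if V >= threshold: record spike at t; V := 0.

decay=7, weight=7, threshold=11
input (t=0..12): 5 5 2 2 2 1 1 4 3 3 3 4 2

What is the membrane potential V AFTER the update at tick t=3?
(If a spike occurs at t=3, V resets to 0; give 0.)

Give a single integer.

Answer: 0

Derivation:
t=0: input=5 -> V=0 FIRE
t=1: input=5 -> V=0 FIRE
t=2: input=2 -> V=0 FIRE
t=3: input=2 -> V=0 FIRE
t=4: input=2 -> V=0 FIRE
t=5: input=1 -> V=7
t=6: input=1 -> V=0 FIRE
t=7: input=4 -> V=0 FIRE
t=8: input=3 -> V=0 FIRE
t=9: input=3 -> V=0 FIRE
t=10: input=3 -> V=0 FIRE
t=11: input=4 -> V=0 FIRE
t=12: input=2 -> V=0 FIRE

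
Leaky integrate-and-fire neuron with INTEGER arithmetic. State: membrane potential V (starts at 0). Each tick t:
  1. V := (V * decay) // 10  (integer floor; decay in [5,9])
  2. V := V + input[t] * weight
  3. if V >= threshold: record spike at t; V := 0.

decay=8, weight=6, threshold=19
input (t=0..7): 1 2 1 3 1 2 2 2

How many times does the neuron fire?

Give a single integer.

t=0: input=1 -> V=6
t=1: input=2 -> V=16
t=2: input=1 -> V=18
t=3: input=3 -> V=0 FIRE
t=4: input=1 -> V=6
t=5: input=2 -> V=16
t=6: input=2 -> V=0 FIRE
t=7: input=2 -> V=12

Answer: 2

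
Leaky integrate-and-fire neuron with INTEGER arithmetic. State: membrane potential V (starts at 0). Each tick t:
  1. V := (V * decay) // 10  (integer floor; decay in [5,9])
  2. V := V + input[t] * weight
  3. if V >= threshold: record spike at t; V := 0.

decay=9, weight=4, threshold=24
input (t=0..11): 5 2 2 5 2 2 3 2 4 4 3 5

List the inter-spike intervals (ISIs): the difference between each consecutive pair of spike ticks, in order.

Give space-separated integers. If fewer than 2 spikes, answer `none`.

Answer: 2 3 3 2

Derivation:
t=0: input=5 -> V=20
t=1: input=2 -> V=0 FIRE
t=2: input=2 -> V=8
t=3: input=5 -> V=0 FIRE
t=4: input=2 -> V=8
t=5: input=2 -> V=15
t=6: input=3 -> V=0 FIRE
t=7: input=2 -> V=8
t=8: input=4 -> V=23
t=9: input=4 -> V=0 FIRE
t=10: input=3 -> V=12
t=11: input=5 -> V=0 FIRE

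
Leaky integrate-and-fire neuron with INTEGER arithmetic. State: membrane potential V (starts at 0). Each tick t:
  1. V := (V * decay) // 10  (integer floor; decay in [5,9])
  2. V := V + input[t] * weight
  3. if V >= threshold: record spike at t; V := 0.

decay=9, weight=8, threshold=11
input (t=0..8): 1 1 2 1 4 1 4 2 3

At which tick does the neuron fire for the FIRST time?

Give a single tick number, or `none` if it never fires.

Answer: 1

Derivation:
t=0: input=1 -> V=8
t=1: input=1 -> V=0 FIRE
t=2: input=2 -> V=0 FIRE
t=3: input=1 -> V=8
t=4: input=4 -> V=0 FIRE
t=5: input=1 -> V=8
t=6: input=4 -> V=0 FIRE
t=7: input=2 -> V=0 FIRE
t=8: input=3 -> V=0 FIRE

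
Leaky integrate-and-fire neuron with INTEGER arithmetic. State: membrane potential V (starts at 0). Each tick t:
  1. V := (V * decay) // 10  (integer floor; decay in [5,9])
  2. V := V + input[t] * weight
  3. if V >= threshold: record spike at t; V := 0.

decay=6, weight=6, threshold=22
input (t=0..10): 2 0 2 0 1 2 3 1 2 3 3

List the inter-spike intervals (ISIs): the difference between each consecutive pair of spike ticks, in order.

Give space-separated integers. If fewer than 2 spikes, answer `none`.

Answer: 3

Derivation:
t=0: input=2 -> V=12
t=1: input=0 -> V=7
t=2: input=2 -> V=16
t=3: input=0 -> V=9
t=4: input=1 -> V=11
t=5: input=2 -> V=18
t=6: input=3 -> V=0 FIRE
t=7: input=1 -> V=6
t=8: input=2 -> V=15
t=9: input=3 -> V=0 FIRE
t=10: input=3 -> V=18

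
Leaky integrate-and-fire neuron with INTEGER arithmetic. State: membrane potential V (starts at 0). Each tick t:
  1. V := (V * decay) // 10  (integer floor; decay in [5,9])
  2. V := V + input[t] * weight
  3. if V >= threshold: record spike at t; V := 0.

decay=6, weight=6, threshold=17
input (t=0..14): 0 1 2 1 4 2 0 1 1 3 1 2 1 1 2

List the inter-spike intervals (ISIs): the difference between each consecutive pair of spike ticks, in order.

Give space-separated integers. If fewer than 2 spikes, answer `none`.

t=0: input=0 -> V=0
t=1: input=1 -> V=6
t=2: input=2 -> V=15
t=3: input=1 -> V=15
t=4: input=4 -> V=0 FIRE
t=5: input=2 -> V=12
t=6: input=0 -> V=7
t=7: input=1 -> V=10
t=8: input=1 -> V=12
t=9: input=3 -> V=0 FIRE
t=10: input=1 -> V=6
t=11: input=2 -> V=15
t=12: input=1 -> V=15
t=13: input=1 -> V=15
t=14: input=2 -> V=0 FIRE

Answer: 5 5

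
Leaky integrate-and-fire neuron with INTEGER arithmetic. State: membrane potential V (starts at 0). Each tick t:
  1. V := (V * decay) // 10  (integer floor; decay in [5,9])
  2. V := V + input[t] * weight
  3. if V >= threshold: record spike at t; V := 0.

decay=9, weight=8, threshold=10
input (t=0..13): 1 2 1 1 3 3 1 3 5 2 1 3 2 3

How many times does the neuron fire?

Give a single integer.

Answer: 10

Derivation:
t=0: input=1 -> V=8
t=1: input=2 -> V=0 FIRE
t=2: input=1 -> V=8
t=3: input=1 -> V=0 FIRE
t=4: input=3 -> V=0 FIRE
t=5: input=3 -> V=0 FIRE
t=6: input=1 -> V=8
t=7: input=3 -> V=0 FIRE
t=8: input=5 -> V=0 FIRE
t=9: input=2 -> V=0 FIRE
t=10: input=1 -> V=8
t=11: input=3 -> V=0 FIRE
t=12: input=2 -> V=0 FIRE
t=13: input=3 -> V=0 FIRE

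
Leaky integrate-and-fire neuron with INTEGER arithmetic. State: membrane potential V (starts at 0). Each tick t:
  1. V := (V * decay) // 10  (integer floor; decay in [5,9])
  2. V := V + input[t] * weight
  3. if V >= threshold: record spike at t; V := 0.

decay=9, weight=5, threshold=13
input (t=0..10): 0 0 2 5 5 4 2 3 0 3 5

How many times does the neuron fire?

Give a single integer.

Answer: 6

Derivation:
t=0: input=0 -> V=0
t=1: input=0 -> V=0
t=2: input=2 -> V=10
t=3: input=5 -> V=0 FIRE
t=4: input=5 -> V=0 FIRE
t=5: input=4 -> V=0 FIRE
t=6: input=2 -> V=10
t=7: input=3 -> V=0 FIRE
t=8: input=0 -> V=0
t=9: input=3 -> V=0 FIRE
t=10: input=5 -> V=0 FIRE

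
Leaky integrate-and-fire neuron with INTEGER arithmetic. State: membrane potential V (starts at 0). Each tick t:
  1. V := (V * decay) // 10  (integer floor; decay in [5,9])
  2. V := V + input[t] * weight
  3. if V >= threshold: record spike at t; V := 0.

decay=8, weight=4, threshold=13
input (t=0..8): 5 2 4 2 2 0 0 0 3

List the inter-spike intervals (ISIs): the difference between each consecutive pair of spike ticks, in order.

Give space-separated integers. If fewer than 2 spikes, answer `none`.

t=0: input=5 -> V=0 FIRE
t=1: input=2 -> V=8
t=2: input=4 -> V=0 FIRE
t=3: input=2 -> V=8
t=4: input=2 -> V=0 FIRE
t=5: input=0 -> V=0
t=6: input=0 -> V=0
t=7: input=0 -> V=0
t=8: input=3 -> V=12

Answer: 2 2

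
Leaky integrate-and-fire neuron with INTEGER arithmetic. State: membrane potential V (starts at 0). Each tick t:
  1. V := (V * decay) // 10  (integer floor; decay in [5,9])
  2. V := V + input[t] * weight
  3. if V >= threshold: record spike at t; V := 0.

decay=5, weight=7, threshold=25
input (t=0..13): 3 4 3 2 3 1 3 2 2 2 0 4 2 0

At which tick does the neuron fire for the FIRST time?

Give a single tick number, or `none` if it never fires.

t=0: input=3 -> V=21
t=1: input=4 -> V=0 FIRE
t=2: input=3 -> V=21
t=3: input=2 -> V=24
t=4: input=3 -> V=0 FIRE
t=5: input=1 -> V=7
t=6: input=3 -> V=24
t=7: input=2 -> V=0 FIRE
t=8: input=2 -> V=14
t=9: input=2 -> V=21
t=10: input=0 -> V=10
t=11: input=4 -> V=0 FIRE
t=12: input=2 -> V=14
t=13: input=0 -> V=7

Answer: 1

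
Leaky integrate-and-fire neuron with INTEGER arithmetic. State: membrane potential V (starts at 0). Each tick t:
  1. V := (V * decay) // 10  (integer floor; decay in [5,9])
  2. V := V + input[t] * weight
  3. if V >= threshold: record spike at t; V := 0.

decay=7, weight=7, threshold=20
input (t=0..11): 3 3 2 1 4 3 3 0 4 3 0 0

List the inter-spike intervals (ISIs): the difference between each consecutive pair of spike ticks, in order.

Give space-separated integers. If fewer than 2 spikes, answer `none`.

Answer: 1 3 1 1 2 1

Derivation:
t=0: input=3 -> V=0 FIRE
t=1: input=3 -> V=0 FIRE
t=2: input=2 -> V=14
t=3: input=1 -> V=16
t=4: input=4 -> V=0 FIRE
t=5: input=3 -> V=0 FIRE
t=6: input=3 -> V=0 FIRE
t=7: input=0 -> V=0
t=8: input=4 -> V=0 FIRE
t=9: input=3 -> V=0 FIRE
t=10: input=0 -> V=0
t=11: input=0 -> V=0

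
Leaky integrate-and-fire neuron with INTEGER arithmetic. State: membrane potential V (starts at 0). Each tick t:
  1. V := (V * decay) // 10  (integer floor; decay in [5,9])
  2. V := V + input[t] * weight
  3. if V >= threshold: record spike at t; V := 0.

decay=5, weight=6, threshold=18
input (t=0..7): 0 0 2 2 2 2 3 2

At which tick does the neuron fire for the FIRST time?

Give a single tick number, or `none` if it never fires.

Answer: 3

Derivation:
t=0: input=0 -> V=0
t=1: input=0 -> V=0
t=2: input=2 -> V=12
t=3: input=2 -> V=0 FIRE
t=4: input=2 -> V=12
t=5: input=2 -> V=0 FIRE
t=6: input=3 -> V=0 FIRE
t=7: input=2 -> V=12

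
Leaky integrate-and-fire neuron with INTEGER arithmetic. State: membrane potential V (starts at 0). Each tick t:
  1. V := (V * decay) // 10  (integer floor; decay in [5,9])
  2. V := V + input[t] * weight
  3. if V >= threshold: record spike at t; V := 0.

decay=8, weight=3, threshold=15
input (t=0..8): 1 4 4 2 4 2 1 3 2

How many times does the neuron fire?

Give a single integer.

t=0: input=1 -> V=3
t=1: input=4 -> V=14
t=2: input=4 -> V=0 FIRE
t=3: input=2 -> V=6
t=4: input=4 -> V=0 FIRE
t=5: input=2 -> V=6
t=6: input=1 -> V=7
t=7: input=3 -> V=14
t=8: input=2 -> V=0 FIRE

Answer: 3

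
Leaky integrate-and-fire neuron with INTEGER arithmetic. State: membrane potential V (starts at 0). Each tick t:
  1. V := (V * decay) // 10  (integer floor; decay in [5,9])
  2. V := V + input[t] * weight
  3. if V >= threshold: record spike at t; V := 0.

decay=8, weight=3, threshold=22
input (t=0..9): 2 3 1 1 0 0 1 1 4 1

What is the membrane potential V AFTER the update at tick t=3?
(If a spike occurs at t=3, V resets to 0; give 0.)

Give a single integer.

Answer: 13

Derivation:
t=0: input=2 -> V=6
t=1: input=3 -> V=13
t=2: input=1 -> V=13
t=3: input=1 -> V=13
t=4: input=0 -> V=10
t=5: input=0 -> V=8
t=6: input=1 -> V=9
t=7: input=1 -> V=10
t=8: input=4 -> V=20
t=9: input=1 -> V=19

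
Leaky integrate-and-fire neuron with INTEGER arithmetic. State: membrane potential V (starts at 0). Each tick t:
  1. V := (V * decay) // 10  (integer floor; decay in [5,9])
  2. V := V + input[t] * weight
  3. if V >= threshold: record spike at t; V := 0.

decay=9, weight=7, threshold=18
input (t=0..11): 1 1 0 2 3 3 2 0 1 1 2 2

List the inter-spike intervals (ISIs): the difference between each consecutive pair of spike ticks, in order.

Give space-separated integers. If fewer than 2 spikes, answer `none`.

t=0: input=1 -> V=7
t=1: input=1 -> V=13
t=2: input=0 -> V=11
t=3: input=2 -> V=0 FIRE
t=4: input=3 -> V=0 FIRE
t=5: input=3 -> V=0 FIRE
t=6: input=2 -> V=14
t=7: input=0 -> V=12
t=8: input=1 -> V=17
t=9: input=1 -> V=0 FIRE
t=10: input=2 -> V=14
t=11: input=2 -> V=0 FIRE

Answer: 1 1 4 2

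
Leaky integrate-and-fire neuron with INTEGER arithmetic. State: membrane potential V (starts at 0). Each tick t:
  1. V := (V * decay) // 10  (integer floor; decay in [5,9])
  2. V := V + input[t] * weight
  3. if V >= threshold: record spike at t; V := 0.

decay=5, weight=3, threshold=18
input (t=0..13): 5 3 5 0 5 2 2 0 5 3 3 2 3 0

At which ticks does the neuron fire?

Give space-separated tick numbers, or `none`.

Answer: 2 8

Derivation:
t=0: input=5 -> V=15
t=1: input=3 -> V=16
t=2: input=5 -> V=0 FIRE
t=3: input=0 -> V=0
t=4: input=5 -> V=15
t=5: input=2 -> V=13
t=6: input=2 -> V=12
t=7: input=0 -> V=6
t=8: input=5 -> V=0 FIRE
t=9: input=3 -> V=9
t=10: input=3 -> V=13
t=11: input=2 -> V=12
t=12: input=3 -> V=15
t=13: input=0 -> V=7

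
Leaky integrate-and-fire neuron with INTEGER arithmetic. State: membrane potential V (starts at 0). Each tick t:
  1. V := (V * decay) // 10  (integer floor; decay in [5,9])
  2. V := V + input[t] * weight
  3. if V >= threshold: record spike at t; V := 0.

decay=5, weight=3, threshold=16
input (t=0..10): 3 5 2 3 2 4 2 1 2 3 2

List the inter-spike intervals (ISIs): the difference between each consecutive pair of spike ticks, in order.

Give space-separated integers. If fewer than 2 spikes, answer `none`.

t=0: input=3 -> V=9
t=1: input=5 -> V=0 FIRE
t=2: input=2 -> V=6
t=3: input=3 -> V=12
t=4: input=2 -> V=12
t=5: input=4 -> V=0 FIRE
t=6: input=2 -> V=6
t=7: input=1 -> V=6
t=8: input=2 -> V=9
t=9: input=3 -> V=13
t=10: input=2 -> V=12

Answer: 4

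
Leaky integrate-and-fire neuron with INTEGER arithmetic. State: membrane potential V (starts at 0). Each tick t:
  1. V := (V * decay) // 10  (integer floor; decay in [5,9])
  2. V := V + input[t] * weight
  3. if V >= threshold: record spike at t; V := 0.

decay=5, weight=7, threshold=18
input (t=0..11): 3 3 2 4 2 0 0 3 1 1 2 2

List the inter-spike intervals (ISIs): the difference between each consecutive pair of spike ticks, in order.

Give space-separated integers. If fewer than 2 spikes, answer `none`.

Answer: 1 2 4 3

Derivation:
t=0: input=3 -> V=0 FIRE
t=1: input=3 -> V=0 FIRE
t=2: input=2 -> V=14
t=3: input=4 -> V=0 FIRE
t=4: input=2 -> V=14
t=5: input=0 -> V=7
t=6: input=0 -> V=3
t=7: input=3 -> V=0 FIRE
t=8: input=1 -> V=7
t=9: input=1 -> V=10
t=10: input=2 -> V=0 FIRE
t=11: input=2 -> V=14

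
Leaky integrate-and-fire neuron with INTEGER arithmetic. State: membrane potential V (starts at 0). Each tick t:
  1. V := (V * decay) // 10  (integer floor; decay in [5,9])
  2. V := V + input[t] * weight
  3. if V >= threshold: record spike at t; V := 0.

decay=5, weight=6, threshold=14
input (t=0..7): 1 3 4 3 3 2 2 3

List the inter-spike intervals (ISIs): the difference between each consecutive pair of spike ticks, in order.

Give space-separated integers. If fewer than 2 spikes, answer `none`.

Answer: 1 1 1 2 1

Derivation:
t=0: input=1 -> V=6
t=1: input=3 -> V=0 FIRE
t=2: input=4 -> V=0 FIRE
t=3: input=3 -> V=0 FIRE
t=4: input=3 -> V=0 FIRE
t=5: input=2 -> V=12
t=6: input=2 -> V=0 FIRE
t=7: input=3 -> V=0 FIRE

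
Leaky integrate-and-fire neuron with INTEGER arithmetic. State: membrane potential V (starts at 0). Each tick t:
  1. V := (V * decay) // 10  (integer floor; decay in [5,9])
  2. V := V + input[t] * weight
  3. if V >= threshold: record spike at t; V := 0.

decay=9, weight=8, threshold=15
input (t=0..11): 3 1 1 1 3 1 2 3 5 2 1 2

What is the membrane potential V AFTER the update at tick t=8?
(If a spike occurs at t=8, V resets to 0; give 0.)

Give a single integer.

t=0: input=3 -> V=0 FIRE
t=1: input=1 -> V=8
t=2: input=1 -> V=0 FIRE
t=3: input=1 -> V=8
t=4: input=3 -> V=0 FIRE
t=5: input=1 -> V=8
t=6: input=2 -> V=0 FIRE
t=7: input=3 -> V=0 FIRE
t=8: input=5 -> V=0 FIRE
t=9: input=2 -> V=0 FIRE
t=10: input=1 -> V=8
t=11: input=2 -> V=0 FIRE

Answer: 0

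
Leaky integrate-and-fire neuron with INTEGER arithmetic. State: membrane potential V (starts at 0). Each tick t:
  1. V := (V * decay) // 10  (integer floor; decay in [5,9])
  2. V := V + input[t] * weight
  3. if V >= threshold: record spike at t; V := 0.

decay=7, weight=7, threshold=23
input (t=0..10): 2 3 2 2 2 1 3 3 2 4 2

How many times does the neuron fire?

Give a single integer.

Answer: 5

Derivation:
t=0: input=2 -> V=14
t=1: input=3 -> V=0 FIRE
t=2: input=2 -> V=14
t=3: input=2 -> V=0 FIRE
t=4: input=2 -> V=14
t=5: input=1 -> V=16
t=6: input=3 -> V=0 FIRE
t=7: input=3 -> V=21
t=8: input=2 -> V=0 FIRE
t=9: input=4 -> V=0 FIRE
t=10: input=2 -> V=14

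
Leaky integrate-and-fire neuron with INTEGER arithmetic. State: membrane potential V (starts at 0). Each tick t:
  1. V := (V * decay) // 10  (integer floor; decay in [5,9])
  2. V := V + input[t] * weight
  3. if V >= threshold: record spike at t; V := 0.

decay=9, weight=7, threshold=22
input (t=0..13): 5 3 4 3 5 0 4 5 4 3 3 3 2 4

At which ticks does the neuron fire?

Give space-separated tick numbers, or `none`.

Answer: 0 2 4 6 7 8 10 12 13

Derivation:
t=0: input=5 -> V=0 FIRE
t=1: input=3 -> V=21
t=2: input=4 -> V=0 FIRE
t=3: input=3 -> V=21
t=4: input=5 -> V=0 FIRE
t=5: input=0 -> V=0
t=6: input=4 -> V=0 FIRE
t=7: input=5 -> V=0 FIRE
t=8: input=4 -> V=0 FIRE
t=9: input=3 -> V=21
t=10: input=3 -> V=0 FIRE
t=11: input=3 -> V=21
t=12: input=2 -> V=0 FIRE
t=13: input=4 -> V=0 FIRE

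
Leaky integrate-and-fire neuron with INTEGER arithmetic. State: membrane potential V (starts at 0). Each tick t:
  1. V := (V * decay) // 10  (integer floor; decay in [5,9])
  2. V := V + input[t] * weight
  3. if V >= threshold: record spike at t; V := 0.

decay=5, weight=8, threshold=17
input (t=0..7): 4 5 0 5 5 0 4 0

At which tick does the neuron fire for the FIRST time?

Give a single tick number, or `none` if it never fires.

t=0: input=4 -> V=0 FIRE
t=1: input=5 -> V=0 FIRE
t=2: input=0 -> V=0
t=3: input=5 -> V=0 FIRE
t=4: input=5 -> V=0 FIRE
t=5: input=0 -> V=0
t=6: input=4 -> V=0 FIRE
t=7: input=0 -> V=0

Answer: 0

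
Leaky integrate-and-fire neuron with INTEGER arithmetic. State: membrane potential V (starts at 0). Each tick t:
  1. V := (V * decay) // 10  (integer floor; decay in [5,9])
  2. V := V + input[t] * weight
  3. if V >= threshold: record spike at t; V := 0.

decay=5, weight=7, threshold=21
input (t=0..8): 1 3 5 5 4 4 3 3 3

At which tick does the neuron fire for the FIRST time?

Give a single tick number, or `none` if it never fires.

t=0: input=1 -> V=7
t=1: input=3 -> V=0 FIRE
t=2: input=5 -> V=0 FIRE
t=3: input=5 -> V=0 FIRE
t=4: input=4 -> V=0 FIRE
t=5: input=4 -> V=0 FIRE
t=6: input=3 -> V=0 FIRE
t=7: input=3 -> V=0 FIRE
t=8: input=3 -> V=0 FIRE

Answer: 1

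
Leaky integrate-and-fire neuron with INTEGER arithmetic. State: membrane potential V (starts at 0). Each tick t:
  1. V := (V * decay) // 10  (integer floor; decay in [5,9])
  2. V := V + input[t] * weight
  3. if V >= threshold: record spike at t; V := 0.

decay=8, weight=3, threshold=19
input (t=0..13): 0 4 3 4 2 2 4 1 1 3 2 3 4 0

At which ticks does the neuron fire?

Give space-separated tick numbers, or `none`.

Answer: 3 6 11

Derivation:
t=0: input=0 -> V=0
t=1: input=4 -> V=12
t=2: input=3 -> V=18
t=3: input=4 -> V=0 FIRE
t=4: input=2 -> V=6
t=5: input=2 -> V=10
t=6: input=4 -> V=0 FIRE
t=7: input=1 -> V=3
t=8: input=1 -> V=5
t=9: input=3 -> V=13
t=10: input=2 -> V=16
t=11: input=3 -> V=0 FIRE
t=12: input=4 -> V=12
t=13: input=0 -> V=9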